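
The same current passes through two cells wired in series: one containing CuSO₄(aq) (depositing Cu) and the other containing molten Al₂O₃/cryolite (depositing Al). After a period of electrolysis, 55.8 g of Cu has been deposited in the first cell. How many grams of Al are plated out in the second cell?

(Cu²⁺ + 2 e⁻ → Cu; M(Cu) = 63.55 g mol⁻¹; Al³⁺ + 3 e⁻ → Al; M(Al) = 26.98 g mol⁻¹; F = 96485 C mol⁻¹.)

15.8 g

n(Cu) = 55.8 / 63.55 = 0.8780 mol.
Since Cu²⁺ + 2 e⁻ → Cu, n(e⁻) passed = 2 × 0.8780 = 1.756 mol.
Cells in series carry the same charge, so the same 1.756 mol of electrons passes through cell 2.
Al³⁺ + 3 e⁻ → Al, so n(Al) = 1.756 / 3 = 0.5854 mol.
m(Al) = 0.5854 × 26.98 = 15.8 g.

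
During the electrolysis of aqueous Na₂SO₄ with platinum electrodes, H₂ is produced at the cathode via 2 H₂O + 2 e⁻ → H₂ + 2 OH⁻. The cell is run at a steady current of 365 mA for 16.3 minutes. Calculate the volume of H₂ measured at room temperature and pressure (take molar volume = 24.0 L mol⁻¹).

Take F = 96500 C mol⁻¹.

Q = I·t = 0.3650 A × 978.00 s = 357.0 C.
n(e⁻) = Q/F = 357.0 / 96500 = 0.003699 mol.
2 electrons are transferred per H₂ molecule, so n(H₂) = 0.003699 / 2 = 0.001850 mol.
V = n × V_m = 0.001850 × 24.0 = 0.0444 L.

0.0444 L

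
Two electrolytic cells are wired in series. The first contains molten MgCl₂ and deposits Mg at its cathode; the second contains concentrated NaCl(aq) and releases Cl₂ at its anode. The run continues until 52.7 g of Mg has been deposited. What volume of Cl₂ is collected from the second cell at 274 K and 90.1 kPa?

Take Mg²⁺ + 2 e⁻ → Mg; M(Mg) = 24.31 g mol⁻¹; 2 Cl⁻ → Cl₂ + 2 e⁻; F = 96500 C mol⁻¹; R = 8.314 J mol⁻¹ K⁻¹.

54.8 L

n(Mg) = 52.7 / 24.31 = 2.168 mol, so n(e⁻) = 2 × 2.168 = 4.336 mol.
The cells are in series, so the same 4.336 mol of electrons passes through the second cell.
2 Cl⁻ → Cl₂ + 2 e⁻ — 2 mol e⁻ per mol Cl₂, so n(Cl₂) = 4.336/2 = 2.168 mol.
V = nRT/P = (2.168 × 8.314 × 274) / (90.1 × 10³) = 0.0548 m³ = 54.8 L.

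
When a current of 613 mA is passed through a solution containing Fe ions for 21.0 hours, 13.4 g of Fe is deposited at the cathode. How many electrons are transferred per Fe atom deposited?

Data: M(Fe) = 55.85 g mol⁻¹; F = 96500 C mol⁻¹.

Q = I·t = 0.6130 A × 75600 s = 46340 C, so n(e⁻) = 46340/96500 = 0.4802 mol.
n(Fe) deposited = 13.4 / 55.85 = 0.2399 mol.
Electrons per atom = n(e⁻)/n(Fe) = 0.4802 / 0.2399 = 2.00 ≈ 2, so the ion is Fe²⁺.

2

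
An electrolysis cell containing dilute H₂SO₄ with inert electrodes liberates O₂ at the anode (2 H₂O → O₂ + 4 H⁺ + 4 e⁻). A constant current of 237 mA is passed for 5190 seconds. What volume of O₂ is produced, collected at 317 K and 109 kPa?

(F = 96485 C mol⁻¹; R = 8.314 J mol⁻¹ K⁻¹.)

Q = I·t = 0.2370 A × 5190.0 s = 1230 C.
n(e⁻) = Q/F = 1230 / 96485 = 0.01275 mol.
4 electrons are transferred per O₂ molecule, so n(O₂) = 0.01275 / 4 = 0.003187 mol.
V = nRT/P = (0.003187 × 8.314 × 317) / (109 × 10³ Pa) = 7.71 × 10⁻⁵ m³ = 0.0771 L.

0.0771 L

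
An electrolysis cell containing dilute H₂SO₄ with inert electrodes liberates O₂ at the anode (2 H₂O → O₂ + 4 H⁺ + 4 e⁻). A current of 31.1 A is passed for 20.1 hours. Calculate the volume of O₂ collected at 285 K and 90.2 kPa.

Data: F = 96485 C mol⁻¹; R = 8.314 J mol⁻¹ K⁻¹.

Q = I·t = 31.10 A × 72360 s = 2250000 C.
n(e⁻) = Q/F = 2250000 / 96485 = 23.32 mol.
4 electrons are transferred per O₂ molecule, so n(O₂) = 23.32 / 4 = 5.831 mol.
V = nRT/P = (5.831 × 8.314 × 285) / (90.2 × 10³ Pa) = 0.153 m³ = 153 L.

153 L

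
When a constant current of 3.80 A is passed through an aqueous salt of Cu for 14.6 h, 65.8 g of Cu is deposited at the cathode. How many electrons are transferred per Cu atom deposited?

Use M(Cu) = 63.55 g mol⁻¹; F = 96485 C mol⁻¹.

Q = I·t = 3.800 A × 52560 s = 199700 C, so n(e⁻) = 199700/96485 = 2.070 mol.
n(Cu) deposited = 65.8 / 63.55 = 1.035 mol.
Electrons per atom = n(e⁻)/n(Cu) = 2.070 / 1.035 = 2.00 ≈ 2, so the ion is Cu²⁺.

2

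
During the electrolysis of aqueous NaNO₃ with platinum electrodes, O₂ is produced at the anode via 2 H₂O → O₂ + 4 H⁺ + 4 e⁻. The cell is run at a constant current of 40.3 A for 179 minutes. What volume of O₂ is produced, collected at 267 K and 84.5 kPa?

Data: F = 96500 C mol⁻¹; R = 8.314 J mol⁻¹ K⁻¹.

Q = I·t = 40.30 A × 10740 s = 432800 C.
n(e⁻) = Q/F = 432800 / 96500 = 4.485 mol.
4 electrons are transferred per O₂ molecule, so n(O₂) = 4.485 / 4 = 1.121 mol.
V = nRT/P = (1.121 × 8.314 × 267) / (84.5 × 10³ Pa) = 0.0295 m³ = 29.5 L.

29.5 L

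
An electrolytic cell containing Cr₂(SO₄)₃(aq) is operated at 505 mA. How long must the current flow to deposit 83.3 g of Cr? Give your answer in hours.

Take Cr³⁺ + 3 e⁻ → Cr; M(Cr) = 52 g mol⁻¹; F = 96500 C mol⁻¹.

255 h

n(Cr) = m/M = 83.3 / 52 = 1.602 mol.
Each Cr atom requires 3 electrons, so n(e⁻) = 3 × 1.602 = 4.806 mol.
Q = n(e⁻)·F = 4.806 × 96500 = 463800 C.
t = Q/I = 463800 / 0.5050 A = 918300 s = 255 h.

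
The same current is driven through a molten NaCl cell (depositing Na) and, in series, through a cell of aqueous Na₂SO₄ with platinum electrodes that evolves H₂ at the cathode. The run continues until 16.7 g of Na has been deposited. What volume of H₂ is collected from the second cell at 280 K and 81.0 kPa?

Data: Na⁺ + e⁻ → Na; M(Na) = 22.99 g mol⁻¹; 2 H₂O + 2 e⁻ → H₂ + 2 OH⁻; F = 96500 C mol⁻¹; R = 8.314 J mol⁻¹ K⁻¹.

10.4 L

n(Na) = 16.7 / 22.99 = 0.7264 mol, so n(e⁻) = 1 × 0.7264 = 0.7264 mol.
The cells are in series, so the same 0.7264 mol of electrons passes through the second cell.
2 H₂O + 2 e⁻ → H₂ + 2 OH⁻ — 2 mol e⁻ per mol H₂, so n(H₂) = 0.7264/2 = 0.3632 mol.
V = nRT/P = (0.3632 × 8.314 × 280) / (81.0 × 10³) = 0.0104 m³ = 10.4 L.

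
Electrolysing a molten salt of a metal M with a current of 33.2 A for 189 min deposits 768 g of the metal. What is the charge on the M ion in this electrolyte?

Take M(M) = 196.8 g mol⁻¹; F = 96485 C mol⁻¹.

+1

Q = I·t = 33.20 A × 11340 s = 376500 C, so n(e⁻) = 376500/96485 = 3.902 mol.
n(M) deposited = 768 / 196.8 = 3.902 mol.
Electrons per atom = n(e⁻)/n(M) = 3.902 / 3.902 = 1.00 ≈ 1, so the ion is M⁺.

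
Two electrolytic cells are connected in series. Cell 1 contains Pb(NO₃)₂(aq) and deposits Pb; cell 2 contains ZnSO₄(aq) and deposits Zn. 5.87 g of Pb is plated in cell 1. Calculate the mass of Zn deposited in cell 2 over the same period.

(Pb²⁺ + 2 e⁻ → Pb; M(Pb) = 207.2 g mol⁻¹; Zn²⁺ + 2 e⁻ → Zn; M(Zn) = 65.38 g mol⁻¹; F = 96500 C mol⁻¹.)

n(Pb) = 5.87 / 207.2 = 0.02833 mol.
Since Pb²⁺ + 2 e⁻ → Pb, n(e⁻) passed = 2 × 0.02833 = 0.05666 mol.
Cells in series carry the same charge, so the same 0.05666 mol of electrons passes through cell 2.
Zn²⁺ + 2 e⁻ → Zn, so n(Zn) = 0.05666 / 2 = 0.02833 mol.
m(Zn) = 0.02833 × 65.38 = 1.85 g.

1.85 g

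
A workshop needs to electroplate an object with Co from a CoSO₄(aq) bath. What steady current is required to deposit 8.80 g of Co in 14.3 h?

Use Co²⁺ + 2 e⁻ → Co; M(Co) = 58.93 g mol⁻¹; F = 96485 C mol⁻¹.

n(Co) = 8.80 / 58.93 = 0.1493 mol.
n(e⁻) = 2 × 0.1493 = 0.2987 mol.
Q = n(e⁻)·F = 0.2987 × 96485 = 28820 C.
I = Q/t = 28820 / 51480 s = 0.560 A.

0.560 A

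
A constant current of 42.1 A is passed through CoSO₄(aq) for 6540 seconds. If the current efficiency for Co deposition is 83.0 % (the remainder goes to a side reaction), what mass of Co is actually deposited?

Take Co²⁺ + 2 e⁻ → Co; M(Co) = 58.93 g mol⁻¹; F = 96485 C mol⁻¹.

69.8 g

Q = I·t = 42.10 × 6540.0 = 275300 C.
n(e⁻) = 275300/96485 = 2.854 mol; theoretically n(Co) = 2.854/2 = 1.427 mol, m_theo = 84.08 g.
At 83.0 % efficiency, m_actual = 0.830 × 84.08 = 69.8 g.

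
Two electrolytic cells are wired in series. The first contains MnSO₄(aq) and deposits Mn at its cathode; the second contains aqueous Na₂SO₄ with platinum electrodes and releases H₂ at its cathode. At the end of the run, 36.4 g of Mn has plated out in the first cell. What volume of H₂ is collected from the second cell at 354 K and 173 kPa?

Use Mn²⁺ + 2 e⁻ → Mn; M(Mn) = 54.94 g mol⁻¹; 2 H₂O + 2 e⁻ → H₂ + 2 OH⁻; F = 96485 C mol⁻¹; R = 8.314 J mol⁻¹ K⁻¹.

11.3 L

n(Mn) = 36.4 / 54.94 = 0.6625 mol, so n(e⁻) = 2 × 0.6625 = 1.325 mol.
The cells are in series, so the same 1.325 mol of electrons passes through the second cell.
2 H₂O + 2 e⁻ → H₂ + 2 OH⁻ — 2 mol e⁻ per mol H₂, so n(H₂) = 1.325/2 = 0.6625 mol.
V = nRT/P = (0.6625 × 8.314 × 354) / (173 × 10³) = 0.0113 m³ = 11.3 L.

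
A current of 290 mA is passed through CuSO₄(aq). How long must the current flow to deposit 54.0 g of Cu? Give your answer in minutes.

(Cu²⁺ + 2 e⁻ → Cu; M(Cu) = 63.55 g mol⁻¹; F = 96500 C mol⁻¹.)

9430 min

n(Cu) = m/M = 54.0 / 63.55 = 0.8497 mol.
Each Cu atom requires 2 electrons, so n(e⁻) = 2 × 0.8497 = 1.699 mol.
Q = n(e⁻)·F = 1.699 × 96500 = 164000 C.
t = Q/I = 164000 / 0.2900 A = 565500 s = 9430 min.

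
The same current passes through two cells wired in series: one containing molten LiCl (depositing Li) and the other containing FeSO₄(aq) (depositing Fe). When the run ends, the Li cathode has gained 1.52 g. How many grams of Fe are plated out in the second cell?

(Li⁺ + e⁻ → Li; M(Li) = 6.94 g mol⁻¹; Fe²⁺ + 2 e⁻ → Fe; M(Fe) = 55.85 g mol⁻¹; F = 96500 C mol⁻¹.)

6.12 g

n(Li) = 1.52 / 6.94 = 0.2190 mol.
Since Li⁺ + e⁻ → Li, n(e⁻) passed = 1 × 0.2190 = 0.2190 mol.
Cells in series carry the same charge, so the same 0.2190 mol of electrons passes through cell 2.
Fe²⁺ + 2 e⁻ → Fe, so n(Fe) = 0.2190 / 2 = 0.1095 mol.
m(Fe) = 0.1095 × 55.85 = 6.12 g.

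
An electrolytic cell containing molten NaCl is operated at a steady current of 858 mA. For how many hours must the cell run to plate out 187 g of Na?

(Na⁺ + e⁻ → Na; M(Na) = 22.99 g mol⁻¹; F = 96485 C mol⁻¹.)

n(Na) = m/M = 187 / 22.99 = 8.134 mol.
Each Na atom requires 1 electron, so n(e⁻) = 1 × 8.134 = 8.134 mol.
Q = n(e⁻)·F = 8.134 × 96485 = 784800 C.
t = Q/I = 784800 / 0.8580 A = 914700 s = 254 h.

254 h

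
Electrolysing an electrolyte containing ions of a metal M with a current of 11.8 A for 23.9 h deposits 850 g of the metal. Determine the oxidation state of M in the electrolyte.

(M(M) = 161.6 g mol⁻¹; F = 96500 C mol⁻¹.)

+2

Q = I·t = 11.80 A × 86040 s = 1015000 C, so n(e⁻) = 1015000/96500 = 10.52 mol.
n(M) deposited = 850 / 161.6 = 5.260 mol.
Electrons per atom = n(e⁻)/n(M) = 10.52 / 5.260 = 2.00 ≈ 2, so the ion is M²⁺.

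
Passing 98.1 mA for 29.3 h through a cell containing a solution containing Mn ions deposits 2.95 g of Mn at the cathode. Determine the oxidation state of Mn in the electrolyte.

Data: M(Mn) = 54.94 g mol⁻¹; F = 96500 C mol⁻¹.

Q = I·t = 0.09810 A × 105480 s = 10350 C, so n(e⁻) = 10350/96500 = 0.1072 mol.
n(Mn) deposited = 2.95 / 54.94 = 0.05369 mol.
Electrons per atom = n(e⁻)/n(Mn) = 0.1072 / 0.05369 = 2.00 ≈ 2, so the ion is Mn²⁺.

+2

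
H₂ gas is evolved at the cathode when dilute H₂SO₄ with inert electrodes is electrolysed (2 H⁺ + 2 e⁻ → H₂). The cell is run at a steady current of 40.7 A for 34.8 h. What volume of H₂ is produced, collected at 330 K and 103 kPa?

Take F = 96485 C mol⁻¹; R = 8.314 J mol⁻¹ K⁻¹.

704 L

Q = I·t = 40.70 A × 125280 s = 5099000 C.
n(e⁻) = Q/F = 5099000 / 96485 = 52.85 mol.
2 electrons are transferred per H₂ molecule, so n(H₂) = 52.85 / 2 = 26.42 mol.
V = nRT/P = (26.42 × 8.314 × 330) / (103 × 10³ Pa) = 0.704 m³ = 704 L.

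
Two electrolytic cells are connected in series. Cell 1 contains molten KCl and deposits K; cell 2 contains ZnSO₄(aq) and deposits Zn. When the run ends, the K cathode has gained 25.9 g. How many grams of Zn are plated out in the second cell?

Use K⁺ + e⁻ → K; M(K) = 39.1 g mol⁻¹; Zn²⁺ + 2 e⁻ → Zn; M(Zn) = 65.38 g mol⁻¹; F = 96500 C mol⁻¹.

n(K) = 25.9 / 39.1 = 0.6624 mol.
Since K⁺ + e⁻ → K, n(e⁻) passed = 1 × 0.6624 = 0.6624 mol.
Cells in series carry the same charge, so the same 0.6624 mol of electrons passes through cell 2.
Zn²⁺ + 2 e⁻ → Zn, so n(Zn) = 0.6624 / 2 = 0.3312 mol.
m(Zn) = 0.3312 × 65.38 = 21.7 g.

21.7 g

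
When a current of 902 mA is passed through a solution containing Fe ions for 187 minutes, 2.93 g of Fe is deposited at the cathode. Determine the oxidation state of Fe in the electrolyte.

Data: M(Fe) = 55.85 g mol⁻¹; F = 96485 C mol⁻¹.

+2

Q = I·t = 0.9020 A × 11220 s = 10120 C, so n(e⁻) = 10120/96485 = 0.1049 mol.
n(Fe) deposited = 2.93 / 55.85 = 0.05246 mol.
Electrons per atom = n(e⁻)/n(Fe) = 0.1049 / 0.05246 = 2.00 ≈ 2, so the ion is Fe²⁺.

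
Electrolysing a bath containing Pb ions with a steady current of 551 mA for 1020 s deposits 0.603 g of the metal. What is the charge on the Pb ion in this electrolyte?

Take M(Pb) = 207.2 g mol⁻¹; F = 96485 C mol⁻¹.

Q = I·t = 0.5510 A × 1020.0 s = 562.0 C, so n(e⁻) = 562.0/96485 = 0.005825 mol.
n(Pb) deposited = 0.603 / 207.2 = 0.002910 mol.
Electrons per atom = n(e⁻)/n(Pb) = 0.005825 / 0.002910 = 2.00 ≈ 2, so the ion is Pb²⁺.

+2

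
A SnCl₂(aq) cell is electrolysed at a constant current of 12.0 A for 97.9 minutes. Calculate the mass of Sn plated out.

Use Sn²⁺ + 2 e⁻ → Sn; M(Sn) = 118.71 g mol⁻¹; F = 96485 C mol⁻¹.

43.4 g

Q = I·t = 12.00 A × 5874.0 s = 70490 C.
n(e⁻) = Q/F = 70490 / 96485 = 0.7306 mol.
Sn²⁺ + 2 e⁻ → Sn, so n(Sn) = n(e⁻)/2 = 0.3653 mol.
m = n·M = 0.3653 × 118.71 = 43.4 g.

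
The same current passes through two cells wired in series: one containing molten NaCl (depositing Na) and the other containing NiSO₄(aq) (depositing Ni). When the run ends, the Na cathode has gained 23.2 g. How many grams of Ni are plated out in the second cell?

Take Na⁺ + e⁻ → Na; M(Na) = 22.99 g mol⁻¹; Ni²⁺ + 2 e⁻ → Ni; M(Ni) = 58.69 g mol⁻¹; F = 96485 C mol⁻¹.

29.6 g

n(Na) = 23.2 / 22.99 = 1.009 mol.
Since Na⁺ + e⁻ → Na, n(e⁻) passed = 1 × 1.009 = 1.009 mol.
Cells in series carry the same charge, so the same 1.009 mol of electrons passes through cell 2.
Ni²⁺ + 2 e⁻ → Ni, so n(Ni) = 1.009 / 2 = 0.5046 mol.
m(Ni) = 0.5046 × 58.69 = 29.6 g.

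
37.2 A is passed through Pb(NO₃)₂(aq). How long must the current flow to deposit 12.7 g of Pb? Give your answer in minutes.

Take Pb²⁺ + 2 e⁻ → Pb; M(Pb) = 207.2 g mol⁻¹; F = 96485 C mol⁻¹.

5.30 min

n(Pb) = m/M = 12.7 / 207.2 = 0.06129 mol.
Each Pb atom requires 2 electrons, so n(e⁻) = 2 × 0.06129 = 0.1226 mol.
Q = n(e⁻)·F = 0.1226 × 96485 = 11830 C.
t = Q/I = 11830 / 37.20 A = 318.0 s = 5.30 min.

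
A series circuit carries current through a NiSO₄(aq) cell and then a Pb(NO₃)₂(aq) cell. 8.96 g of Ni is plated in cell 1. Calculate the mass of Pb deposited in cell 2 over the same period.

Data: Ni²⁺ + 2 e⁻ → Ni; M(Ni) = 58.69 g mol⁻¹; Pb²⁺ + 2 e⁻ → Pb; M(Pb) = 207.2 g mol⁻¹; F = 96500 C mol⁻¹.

n(Ni) = 8.96 / 58.69 = 0.1527 mol.
Since Ni²⁺ + 2 e⁻ → Ni, n(e⁻) passed = 2 × 0.1527 = 0.3053 mol.
Cells in series carry the same charge, so the same 0.3053 mol of electrons passes through cell 2.
Pb²⁺ + 2 e⁻ → Pb, so n(Pb) = 0.3053 / 2 = 0.1527 mol.
m(Pb) = 0.1527 × 207.2 = 31.6 g.

31.6 g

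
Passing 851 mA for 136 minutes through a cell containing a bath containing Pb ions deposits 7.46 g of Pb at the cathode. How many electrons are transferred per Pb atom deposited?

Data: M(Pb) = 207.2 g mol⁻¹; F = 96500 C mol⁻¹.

2

Q = I·t = 0.8510 A × 8160.0 s = 6944 C, so n(e⁻) = 6944/96500 = 0.07196 mol.
n(Pb) deposited = 7.46 / 207.2 = 0.03600 mol.
Electrons per atom = n(e⁻)/n(Pb) = 0.07196 / 0.03600 = 2.00 ≈ 2, so the ion is Pb²⁺.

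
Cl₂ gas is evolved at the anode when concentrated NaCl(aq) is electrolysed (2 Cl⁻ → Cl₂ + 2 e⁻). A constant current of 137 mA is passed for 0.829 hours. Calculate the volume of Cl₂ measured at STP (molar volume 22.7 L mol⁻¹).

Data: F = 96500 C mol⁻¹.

0.0481 L

Q = I·t = 0.1370 A × 2984.4 s = 408.9 C.
n(e⁻) = Q/F = 408.9 / 96500 = 0.004237 mol.
2 electrons are transferred per Cl₂ molecule, so n(Cl₂) = 0.004237 / 2 = 0.002118 mol.
V = n × V_m = 0.002118 × 22.7 = 0.0481 L.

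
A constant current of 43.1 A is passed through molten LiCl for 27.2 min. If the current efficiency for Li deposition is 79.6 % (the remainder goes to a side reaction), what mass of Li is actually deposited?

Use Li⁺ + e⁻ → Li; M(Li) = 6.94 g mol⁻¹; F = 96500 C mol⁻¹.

4.03 g

Q = I·t = 43.10 × 1632.0 = 70340 C.
n(e⁻) = 70340/96500 = 0.7289 mol; theoretically n(Li) = 0.7289/1 = 0.7289 mol, m_theo = 5.059 g.
At 79.6 % efficiency, m_actual = 0.796 × 5.059 = 4.03 g.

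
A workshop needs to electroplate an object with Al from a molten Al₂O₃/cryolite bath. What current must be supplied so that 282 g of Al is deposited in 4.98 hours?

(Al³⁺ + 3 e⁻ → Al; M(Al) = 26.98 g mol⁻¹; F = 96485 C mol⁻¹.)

169 A

n(Al) = 282 / 26.98 = 10.45 mol.
n(e⁻) = 3 × 10.45 = 31.36 mol.
Q = n(e⁻)·F = 31.36 × 96485 = 3025000 C.
I = Q/t = 3025000 / 17928 s = 169 A.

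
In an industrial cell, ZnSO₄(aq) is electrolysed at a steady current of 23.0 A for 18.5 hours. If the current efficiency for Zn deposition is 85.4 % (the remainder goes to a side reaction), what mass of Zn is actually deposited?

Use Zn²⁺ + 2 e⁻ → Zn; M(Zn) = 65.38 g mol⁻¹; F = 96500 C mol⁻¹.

Q = I·t = 23.00 × 66600 = 1532000 C.
n(e⁻) = 1532000/96500 = 15.87 mol; theoretically n(Zn) = 15.87/2 = 7.937 mol, m_theo = 518.9 g.
At 85.4 % efficiency, m_actual = 0.854 × 518.9 = 443 g.

443 g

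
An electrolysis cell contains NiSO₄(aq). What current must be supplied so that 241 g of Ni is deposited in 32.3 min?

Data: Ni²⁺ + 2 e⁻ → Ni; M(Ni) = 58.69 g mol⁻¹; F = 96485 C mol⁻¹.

409 A

n(Ni) = 241 / 58.69 = 4.106 mol.
n(e⁻) = 2 × 4.106 = 8.213 mol.
Q = n(e⁻)·F = 8.213 × 96485 = 792400 C.
I = Q/t = 792400 / 1938.0 s = 409 A.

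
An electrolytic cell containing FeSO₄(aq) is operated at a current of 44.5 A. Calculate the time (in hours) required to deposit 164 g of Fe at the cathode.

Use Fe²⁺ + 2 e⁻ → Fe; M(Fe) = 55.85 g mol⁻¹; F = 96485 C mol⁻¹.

n(Fe) = m/M = 164 / 55.85 = 2.936 mol.
Each Fe atom requires 2 electrons, so n(e⁻) = 2 × 2.936 = 5.873 mol.
Q = n(e⁻)·F = 5.873 × 96485 = 566600 C.
t = Q/I = 566600 / 44.50 A = 12730 s = 3.54 h.

3.54 h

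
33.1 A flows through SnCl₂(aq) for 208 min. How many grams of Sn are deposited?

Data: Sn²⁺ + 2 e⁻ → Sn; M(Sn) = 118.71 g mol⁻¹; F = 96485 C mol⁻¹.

Q = I·t = 33.10 A × 12480 s = 413100 C.
n(e⁻) = Q/F = 413100 / 96485 = 4.281 mol.
Sn²⁺ + 2 e⁻ → Sn, so n(Sn) = n(e⁻)/2 = 2.141 mol.
m = n·M = 2.141 × 118.71 = 254 g.

254 g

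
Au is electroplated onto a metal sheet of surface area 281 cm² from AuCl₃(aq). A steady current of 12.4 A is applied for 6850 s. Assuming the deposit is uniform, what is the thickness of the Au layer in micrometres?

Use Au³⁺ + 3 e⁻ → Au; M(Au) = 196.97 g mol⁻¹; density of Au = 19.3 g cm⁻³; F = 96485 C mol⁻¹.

Q = I·t = 12.40 × 6850.0 = 84940 C; n(e⁻) = 0.8803 mol.
n(Au) = n(e⁻)/3 = 0.2934 mol, so m = 0.2934 × 196.97 = 57.80 g.
Volume = m/ρ = 57.80 / 19.3 = 2.995 cm³.
Thickness = V/A = 2.995 / 281 = 0.0107 cm = 107 μm.

107 μm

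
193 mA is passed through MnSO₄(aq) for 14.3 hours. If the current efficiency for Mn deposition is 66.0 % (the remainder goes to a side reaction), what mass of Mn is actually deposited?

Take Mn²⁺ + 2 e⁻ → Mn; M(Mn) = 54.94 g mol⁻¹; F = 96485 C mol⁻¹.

1.87 g

Q = I·t = 0.1930 × 51480 = 9936 C.
n(e⁻) = 9936/96485 = 0.1030 mol; theoretically n(Mn) = 0.1030/2 = 0.05149 mol, m_theo = 2.829 g.
At 66.0 % efficiency, m_actual = 0.660 × 2.829 = 1.87 g.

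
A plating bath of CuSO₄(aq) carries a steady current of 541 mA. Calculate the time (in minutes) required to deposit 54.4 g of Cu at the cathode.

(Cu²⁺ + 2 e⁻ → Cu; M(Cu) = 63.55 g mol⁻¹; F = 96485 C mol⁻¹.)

n(Cu) = m/M = 54.4 / 63.55 = 0.8560 mol.
Each Cu atom requires 2 electrons, so n(e⁻) = 2 × 0.8560 = 1.712 mol.
Q = n(e⁻)·F = 1.712 × 96485 = 165200 C.
t = Q/I = 165200 / 0.5410 A = 305300 s = 5090 min.

5090 min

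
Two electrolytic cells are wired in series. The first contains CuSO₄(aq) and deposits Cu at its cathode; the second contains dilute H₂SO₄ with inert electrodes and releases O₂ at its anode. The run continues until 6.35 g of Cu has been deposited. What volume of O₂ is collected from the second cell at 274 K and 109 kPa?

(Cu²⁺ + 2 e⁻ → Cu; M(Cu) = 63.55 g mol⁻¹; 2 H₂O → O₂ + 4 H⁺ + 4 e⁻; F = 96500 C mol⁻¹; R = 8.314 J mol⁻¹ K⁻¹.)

n(Cu) = 6.35 / 63.55 = 0.09992 mol, so n(e⁻) = 2 × 0.09992 = 0.1998 mol.
The cells are in series, so the same 0.1998 mol of electrons passes through the second cell.
2 H₂O → O₂ + 4 H⁺ + 4 e⁻ — 4 mol e⁻ per mol O₂, so n(O₂) = 0.1998/4 = 0.04996 mol.
V = nRT/P = (0.04996 × 8.314 × 274) / (109 × 10³) = 0.00104 m³ = 1.04 L.

1.04 L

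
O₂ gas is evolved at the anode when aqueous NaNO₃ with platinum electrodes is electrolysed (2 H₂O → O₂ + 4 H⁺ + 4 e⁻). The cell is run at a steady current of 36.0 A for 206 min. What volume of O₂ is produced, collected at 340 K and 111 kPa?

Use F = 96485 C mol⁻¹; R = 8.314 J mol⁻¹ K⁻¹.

Q = I·t = 36.00 A × 12360 s = 445000 C.
n(e⁻) = Q/F = 445000 / 96485 = 4.612 mol.
4 electrons are transferred per O₂ molecule, so n(O₂) = 4.612 / 4 = 1.153 mol.
V = nRT/P = (1.153 × 8.314 × 340) / (111 × 10³ Pa) = 0.0294 m³ = 29.4 L.

29.4 L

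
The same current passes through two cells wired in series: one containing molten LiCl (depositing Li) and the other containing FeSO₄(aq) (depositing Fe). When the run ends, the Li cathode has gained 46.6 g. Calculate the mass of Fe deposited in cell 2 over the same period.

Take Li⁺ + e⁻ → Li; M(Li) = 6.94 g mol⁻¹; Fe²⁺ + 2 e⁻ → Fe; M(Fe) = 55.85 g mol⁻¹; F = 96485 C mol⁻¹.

n(Li) = 46.6 / 6.94 = 6.715 mol.
Since Li⁺ + e⁻ → Li, n(e⁻) passed = 1 × 6.715 = 6.715 mol.
Cells in series carry the same charge, so the same 6.715 mol of electrons passes through cell 2.
Fe²⁺ + 2 e⁻ → Fe, so n(Fe) = 6.715 / 2 = 3.357 mol.
m(Fe) = 3.357 × 55.85 = 188 g.

188 g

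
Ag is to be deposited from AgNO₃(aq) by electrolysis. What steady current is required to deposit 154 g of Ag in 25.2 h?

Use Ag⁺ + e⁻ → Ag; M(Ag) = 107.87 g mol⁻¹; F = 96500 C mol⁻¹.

1.52 A

n(Ag) = 154 / 107.87 = 1.428 mol.
n(e⁻) = 1 × 1.428 = 1.428 mol.
Q = n(e⁻)·F = 1.428 × 96500 = 137800 C.
I = Q/t = 137800 / 90720 s = 1.52 A.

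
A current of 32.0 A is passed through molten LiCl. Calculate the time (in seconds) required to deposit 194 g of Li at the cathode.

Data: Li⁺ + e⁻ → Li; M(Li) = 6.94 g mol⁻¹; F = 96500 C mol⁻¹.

84300 s

n(Li) = m/M = 194 / 6.94 = 27.95 mol.
Each Li atom requires 1 electron, so n(e⁻) = 1 × 27.95 = 27.95 mol.
Q = n(e⁻)·F = 27.95 × 96500 = 2698000 C.
t = Q/I = 2698000 / 32.00 A = 84300 s.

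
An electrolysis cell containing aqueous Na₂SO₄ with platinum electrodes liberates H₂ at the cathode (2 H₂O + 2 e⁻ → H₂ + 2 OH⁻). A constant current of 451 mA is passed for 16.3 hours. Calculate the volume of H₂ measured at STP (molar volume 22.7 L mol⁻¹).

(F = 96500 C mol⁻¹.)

3.11 L

Q = I·t = 0.4510 A × 58680 s = 26460 C.
n(e⁻) = Q/F = 26460 / 96500 = 0.2742 mol.
2 electrons are transferred per H₂ molecule, so n(H₂) = 0.2742 / 2 = 0.1371 mol.
V = n × V_m = 0.1371 × 22.7 = 3.11 L.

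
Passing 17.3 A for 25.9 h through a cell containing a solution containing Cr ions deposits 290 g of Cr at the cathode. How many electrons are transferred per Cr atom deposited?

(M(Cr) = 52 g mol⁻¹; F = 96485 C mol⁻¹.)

Q = I·t = 17.30 A × 93240 s = 1613000 C, so n(e⁻) = 1613000/96485 = 16.72 mol.
n(Cr) deposited = 290 / 52 = 5.577 mol.
Electrons per atom = n(e⁻)/n(Cr) = 16.72 / 5.577 = 3.00 ≈ 3, so the ion is Cr³⁺.

3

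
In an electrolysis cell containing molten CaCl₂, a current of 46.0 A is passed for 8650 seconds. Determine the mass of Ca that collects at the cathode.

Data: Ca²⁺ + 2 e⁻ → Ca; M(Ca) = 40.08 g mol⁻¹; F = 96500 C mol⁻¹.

Q = I·t = 46.00 A × 8650.0 s = 397900 C.
n(e⁻) = Q/F = 397900 / 96500 = 4.123 mol.
Ca²⁺ + 2 e⁻ → Ca, so n(Ca) = n(e⁻)/2 = 2.062 mol.
m = n·M = 2.062 × 40.08 = 82.6 g.

82.6 g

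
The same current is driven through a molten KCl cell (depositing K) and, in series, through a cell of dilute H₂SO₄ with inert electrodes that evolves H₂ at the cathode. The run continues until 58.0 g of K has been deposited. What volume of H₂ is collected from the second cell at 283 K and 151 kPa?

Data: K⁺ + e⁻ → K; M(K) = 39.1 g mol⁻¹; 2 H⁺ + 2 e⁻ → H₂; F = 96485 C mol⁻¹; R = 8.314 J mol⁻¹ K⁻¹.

n(K) = 58.0 / 39.1 = 1.483 mol, so n(e⁻) = 1 × 1.483 = 1.483 mol.
The cells are in series, so the same 1.483 mol of electrons passes through the second cell.
2 H⁺ + 2 e⁻ → H₂ — 2 mol e⁻ per mol H₂, so n(H₂) = 1.483/2 = 0.7417 mol.
V = nRT/P = (0.7417 × 8.314 × 283) / (151 × 10³) = 0.0116 m³ = 11.6 L.

11.6 L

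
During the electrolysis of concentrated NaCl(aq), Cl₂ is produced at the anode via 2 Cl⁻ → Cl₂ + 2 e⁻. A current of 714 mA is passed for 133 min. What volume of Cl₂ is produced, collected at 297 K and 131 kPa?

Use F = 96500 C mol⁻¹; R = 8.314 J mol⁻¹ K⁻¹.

Q = I·t = 0.7140 A × 7980.0 s = 5698 C.
n(e⁻) = Q/F = 5698 / 96500 = 0.05904 mol.
2 electrons are transferred per Cl₂ molecule, so n(Cl₂) = 0.05904 / 2 = 0.02952 mol.
V = nRT/P = (0.02952 × 8.314 × 297) / (131 × 10³ Pa) = 5.56 × 10⁻⁴ m³ = 0.556 L.

0.556 L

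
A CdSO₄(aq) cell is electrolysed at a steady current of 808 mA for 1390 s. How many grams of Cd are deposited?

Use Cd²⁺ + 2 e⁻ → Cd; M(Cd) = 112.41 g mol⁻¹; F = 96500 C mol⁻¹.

0.654 g

Q = I·t = 0.8080 A × 1390.0 s = 1123 C.
n(e⁻) = Q/F = 1123 / 96500 = 0.01164 mol.
Cd²⁺ + 2 e⁻ → Cd, so n(Cd) = n(e⁻)/2 = 0.005819 mol.
m = n·M = 0.005819 × 112.41 = 0.654 g.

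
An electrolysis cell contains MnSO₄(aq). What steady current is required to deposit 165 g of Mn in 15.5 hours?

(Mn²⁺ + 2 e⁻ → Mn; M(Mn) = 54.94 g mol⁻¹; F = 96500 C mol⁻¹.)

n(Mn) = 165 / 54.94 = 3.003 mol.
n(e⁻) = 2 × 3.003 = 6.007 mol.
Q = n(e⁻)·F = 6.007 × 96500 = 579600 C.
I = Q/t = 579600 / 55800 s = 10.4 A.

10.4 A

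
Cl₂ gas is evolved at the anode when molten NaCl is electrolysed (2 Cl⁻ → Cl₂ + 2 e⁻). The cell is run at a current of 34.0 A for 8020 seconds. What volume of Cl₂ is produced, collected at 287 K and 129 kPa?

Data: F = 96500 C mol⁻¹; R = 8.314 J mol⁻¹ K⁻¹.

26.1 L

Q = I·t = 34.00 A × 8020.0 s = 272700 C.
n(e⁻) = Q/F = 272700 / 96500 = 2.826 mol.
2 electrons are transferred per Cl₂ molecule, so n(Cl₂) = 2.826 / 2 = 1.413 mol.
V = nRT/P = (1.413 × 8.314 × 287) / (129 × 10³ Pa) = 0.0261 m³ = 26.1 L.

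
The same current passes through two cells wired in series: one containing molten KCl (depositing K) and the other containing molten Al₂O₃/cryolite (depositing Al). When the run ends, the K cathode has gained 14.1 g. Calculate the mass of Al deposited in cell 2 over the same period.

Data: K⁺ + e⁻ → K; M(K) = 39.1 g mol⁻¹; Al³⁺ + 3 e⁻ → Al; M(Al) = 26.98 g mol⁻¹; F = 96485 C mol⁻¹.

n(K) = 14.1 / 39.1 = 0.3606 mol.
Since K⁺ + e⁻ → K, n(e⁻) passed = 1 × 0.3606 = 0.3606 mol.
Cells in series carry the same charge, so the same 0.3606 mol of electrons passes through cell 2.
Al³⁺ + 3 e⁻ → Al, so n(Al) = 0.3606 / 3 = 0.1202 mol.
m(Al) = 0.1202 × 26.98 = 3.24 g.

3.24 g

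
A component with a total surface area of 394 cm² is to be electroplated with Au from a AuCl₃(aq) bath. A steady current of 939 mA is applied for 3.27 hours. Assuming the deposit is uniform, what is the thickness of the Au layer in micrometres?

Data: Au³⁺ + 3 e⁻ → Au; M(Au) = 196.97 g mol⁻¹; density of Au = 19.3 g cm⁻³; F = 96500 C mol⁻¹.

Q = I·t = 0.9390 × 11772 = 11050 C; n(e⁻) = 0.1145 mol.
n(Au) = n(e⁻)/3 = 0.03818 mol, so m = 0.03818 × 196.97 = 7.521 g.
Volume = m/ρ = 7.521 / 19.3 = 0.3897 cm³.
Thickness = V/A = 0.3897 / 394 = 9.89 × 10⁻⁴ cm = 9.89 μm.

9.89 μm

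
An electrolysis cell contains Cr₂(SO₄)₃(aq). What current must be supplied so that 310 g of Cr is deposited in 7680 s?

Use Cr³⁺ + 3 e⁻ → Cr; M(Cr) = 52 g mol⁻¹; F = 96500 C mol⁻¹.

225 A

n(Cr) = 310 / 52 = 5.962 mol.
n(e⁻) = 3 × 5.962 = 17.88 mol.
Q = n(e⁻)·F = 17.88 × 96500 = 1726000 C.
I = Q/t = 1726000 / 7680.0 s = 225 A.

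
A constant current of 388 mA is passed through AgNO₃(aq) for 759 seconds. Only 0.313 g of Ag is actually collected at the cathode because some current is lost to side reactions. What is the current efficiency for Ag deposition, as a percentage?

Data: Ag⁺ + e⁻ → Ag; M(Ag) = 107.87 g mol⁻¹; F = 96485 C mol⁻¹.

Q = I·t = 0.3880 × 759.00 = 294.5 C; n(e⁻) = 294.5/96485 = 0.003052 mol.
Theoretical n(Ag) = n(e⁻)/1 = 0.003052 mol, i.e. m_theo = 0.003052 × 107.87 = 0.3292 g.
Efficiency = m_actual / m_theo = 0.313 / 0.3292 = 95.1 %.

95.1 %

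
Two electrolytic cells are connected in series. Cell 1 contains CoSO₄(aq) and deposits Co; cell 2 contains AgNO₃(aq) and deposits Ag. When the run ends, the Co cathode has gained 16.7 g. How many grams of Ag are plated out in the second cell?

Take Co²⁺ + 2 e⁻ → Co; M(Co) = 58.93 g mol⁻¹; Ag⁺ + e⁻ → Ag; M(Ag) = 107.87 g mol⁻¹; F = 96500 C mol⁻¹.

n(Co) = 16.7 / 58.93 = 0.2834 mol.
Since Co²⁺ + 2 e⁻ → Co, n(e⁻) passed = 2 × 0.2834 = 0.5668 mol.
Cells in series carry the same charge, so the same 0.5668 mol of electrons passes through cell 2.
Ag⁺ + e⁻ → Ag, so n(Ag) = 0.5668 / 1 = 0.5668 mol.
m(Ag) = 0.5668 × 107.87 = 61.1 g.

61.1 g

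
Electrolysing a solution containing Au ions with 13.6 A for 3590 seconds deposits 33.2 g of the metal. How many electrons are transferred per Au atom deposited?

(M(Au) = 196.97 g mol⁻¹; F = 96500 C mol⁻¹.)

Q = I·t = 13.60 A × 3590.0 s = 48820 C, so n(e⁻) = 48820/96500 = 0.5059 mol.
n(Au) deposited = 33.2 / 196.97 = 0.1686 mol.
Electrons per atom = n(e⁻)/n(Au) = 0.5059 / 0.1686 = 3.00 ≈ 3, so the ion is Au³⁺.

3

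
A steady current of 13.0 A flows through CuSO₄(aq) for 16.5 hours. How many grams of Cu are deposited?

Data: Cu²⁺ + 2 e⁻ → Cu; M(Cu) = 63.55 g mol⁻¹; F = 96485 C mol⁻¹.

254 g

Q = I·t = 13.00 A × 59400 s = 772200 C.
n(e⁻) = Q/F = 772200 / 96485 = 8.003 mol.
Cu²⁺ + 2 e⁻ → Cu, so n(Cu) = n(e⁻)/2 = 4.002 mol.
m = n·M = 4.002 × 63.55 = 254 g.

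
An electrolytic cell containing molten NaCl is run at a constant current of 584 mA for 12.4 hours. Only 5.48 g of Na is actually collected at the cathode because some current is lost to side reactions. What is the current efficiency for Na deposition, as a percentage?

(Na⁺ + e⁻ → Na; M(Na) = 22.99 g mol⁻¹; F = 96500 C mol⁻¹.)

88.2 %

Q = I·t = 0.5840 × 44640 = 26070 C; n(e⁻) = 26070/96500 = 0.2702 mol.
Theoretical n(Na) = n(e⁻)/1 = 0.2702 mol, i.e. m_theo = 0.2702 × 22.99 = 6.211 g.
Efficiency = m_actual / m_theo = 5.48 / 6.211 = 88.2 %.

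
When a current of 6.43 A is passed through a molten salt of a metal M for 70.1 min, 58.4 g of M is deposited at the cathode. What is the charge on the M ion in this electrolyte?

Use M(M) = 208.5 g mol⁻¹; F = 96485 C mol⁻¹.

+1

Q = I·t = 6.430 A × 4206.0 s = 27040 C, so n(e⁻) = 27040/96485 = 0.2803 mol.
n(M) deposited = 58.4 / 208.5 = 0.2801 mol.
Electrons per atom = n(e⁻)/n(M) = 0.2803 / 0.2801 = 1.00 ≈ 1, so the ion is M⁺.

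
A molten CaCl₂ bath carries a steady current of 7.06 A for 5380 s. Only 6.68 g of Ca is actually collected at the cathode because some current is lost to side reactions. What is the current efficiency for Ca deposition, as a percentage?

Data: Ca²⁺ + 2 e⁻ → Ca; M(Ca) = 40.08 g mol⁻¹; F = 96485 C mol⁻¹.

Q = I·t = 7.060 × 5380.0 = 37980 C; n(e⁻) = 37980/96485 = 0.3937 mol.
Theoretical n(Ca) = n(e⁻)/2 = 0.1968 mol, i.e. m_theo = 0.1968 × 40.08 = 7.889 g.
Efficiency = m_actual / m_theo = 6.68 / 7.889 = 84.7 %.

84.7 %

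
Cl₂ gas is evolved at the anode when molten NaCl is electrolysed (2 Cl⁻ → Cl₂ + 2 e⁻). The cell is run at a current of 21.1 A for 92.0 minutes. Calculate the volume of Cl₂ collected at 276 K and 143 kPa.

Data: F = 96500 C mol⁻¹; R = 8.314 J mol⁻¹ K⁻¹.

Q = I·t = 21.10 A × 5520.0 s = 116500 C.
n(e⁻) = Q/F = 116500 / 96500 = 1.207 mol.
2 electrons are transferred per Cl₂ molecule, so n(Cl₂) = 1.207 / 2 = 0.6035 mol.
V = nRT/P = (0.6035 × 8.314 × 276) / (143 × 10³ Pa) = 0.00968 m³ = 9.68 L.

9.68 L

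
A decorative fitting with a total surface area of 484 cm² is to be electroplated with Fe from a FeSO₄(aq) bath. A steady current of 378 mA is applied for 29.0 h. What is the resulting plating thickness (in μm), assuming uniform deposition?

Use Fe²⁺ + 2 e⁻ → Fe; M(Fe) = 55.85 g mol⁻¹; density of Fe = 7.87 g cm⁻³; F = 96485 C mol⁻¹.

Q = I·t = 0.3780 × 104400 = 39460 C; n(e⁻) = 0.4090 mol.
n(Fe) = n(e⁻)/2 = 0.2045 mol, so m = 0.2045 × 55.85 = 11.42 g.
Volume = m/ρ = 11.42 / 7.87 = 1.451 cm³.
Thickness = V/A = 1.451 / 484 = 0.00300 cm = 30.0 μm.

30.0 μm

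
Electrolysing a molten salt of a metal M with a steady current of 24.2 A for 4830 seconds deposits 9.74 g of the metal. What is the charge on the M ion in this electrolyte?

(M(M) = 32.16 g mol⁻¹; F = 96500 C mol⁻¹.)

Q = I·t = 24.20 A × 4830.0 s = 116900 C, so n(e⁻) = 116900/96500 = 1.211 mol.
n(M) deposited = 9.74 / 32.16 = 0.3029 mol.
Electrons per atom = n(e⁻)/n(M) = 1.211 / 0.3029 = 4.00 ≈ 4, so the ion is M⁴⁺.

+4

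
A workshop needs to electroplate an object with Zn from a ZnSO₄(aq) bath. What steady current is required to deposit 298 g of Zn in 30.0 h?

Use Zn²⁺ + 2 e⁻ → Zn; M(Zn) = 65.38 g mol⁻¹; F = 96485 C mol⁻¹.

8.14 A

n(Zn) = 298 / 65.38 = 4.558 mol.
n(e⁻) = 2 × 4.558 = 9.116 mol.
Q = n(e⁻)·F = 9.116 × 96485 = 879600 C.
I = Q/t = 879600 / 108000 s = 8.14 A.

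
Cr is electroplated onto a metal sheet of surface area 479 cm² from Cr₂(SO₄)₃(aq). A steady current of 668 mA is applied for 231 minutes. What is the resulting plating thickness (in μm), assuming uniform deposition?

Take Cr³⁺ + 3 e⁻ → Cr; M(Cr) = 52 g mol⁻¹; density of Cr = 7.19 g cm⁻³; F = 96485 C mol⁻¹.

Q = I·t = 0.6680 × 13860 = 9258 C; n(e⁻) = 0.09596 mol.
n(Cr) = n(e⁻)/3 = 0.03199 mol, so m = 0.03199 × 52 = 1.663 g.
Volume = m/ρ = 1.663 / 7.19 = 0.2313 cm³.
Thickness = V/A = 0.2313 / 479 = 4.83 × 10⁻⁴ cm = 4.83 μm.

4.83 μm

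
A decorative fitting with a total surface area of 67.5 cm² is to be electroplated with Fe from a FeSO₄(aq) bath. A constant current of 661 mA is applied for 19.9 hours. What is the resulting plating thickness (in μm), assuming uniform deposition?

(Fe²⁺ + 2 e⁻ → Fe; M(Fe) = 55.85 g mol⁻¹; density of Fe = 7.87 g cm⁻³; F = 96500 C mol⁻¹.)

258 μm

Q = I·t = 0.6610 × 71640 = 47350 C; n(e⁻) = 0.4907 mol.
n(Fe) = n(e⁻)/2 = 0.2454 mol, so m = 0.2454 × 55.85 = 13.70 g.
Volume = m/ρ = 13.70 / 7.87 = 1.741 cm³.
Thickness = V/A = 1.741 / 67.5 = 0.0258 cm = 258 μm.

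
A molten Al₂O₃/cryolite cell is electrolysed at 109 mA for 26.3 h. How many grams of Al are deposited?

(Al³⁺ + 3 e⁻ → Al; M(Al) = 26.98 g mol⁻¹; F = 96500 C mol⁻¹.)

0.962 g

Q = I·t = 0.1090 A × 94680 s = 10320 C.
n(e⁻) = Q/F = 10320 / 96500 = 0.1069 mol.
Al³⁺ + 3 e⁻ → Al, so n(Al) = n(e⁻)/3 = 0.03565 mol.
m = n·M = 0.03565 × 26.98 = 0.962 g.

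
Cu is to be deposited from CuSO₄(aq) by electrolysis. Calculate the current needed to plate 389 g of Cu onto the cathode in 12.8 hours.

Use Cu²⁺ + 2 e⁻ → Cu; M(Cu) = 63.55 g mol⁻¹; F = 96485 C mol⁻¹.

n(Cu) = 389 / 63.55 = 6.121 mol.
n(e⁻) = 2 × 6.121 = 12.24 mol.
Q = n(e⁻)·F = 12.24 × 96485 = 1181000 C.
I = Q/t = 1181000 / 46080 s = 25.6 A.

25.6 A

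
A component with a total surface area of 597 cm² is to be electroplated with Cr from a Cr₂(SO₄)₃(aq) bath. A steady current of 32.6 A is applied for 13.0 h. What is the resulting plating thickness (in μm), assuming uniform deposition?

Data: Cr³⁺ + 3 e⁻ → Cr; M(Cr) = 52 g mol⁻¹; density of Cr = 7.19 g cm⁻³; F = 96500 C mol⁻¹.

Q = I·t = 32.60 × 46800 = 1526000 C; n(e⁻) = 15.81 mol.
n(Cr) = n(e⁻)/3 = 5.270 mol, so m = 5.270 × 52 = 274.0 g.
Volume = m/ρ = 274.0 / 7.19 = 38.11 cm³.
Thickness = V/A = 38.11 / 597 = 0.0638 cm = 638 μm.

638 μm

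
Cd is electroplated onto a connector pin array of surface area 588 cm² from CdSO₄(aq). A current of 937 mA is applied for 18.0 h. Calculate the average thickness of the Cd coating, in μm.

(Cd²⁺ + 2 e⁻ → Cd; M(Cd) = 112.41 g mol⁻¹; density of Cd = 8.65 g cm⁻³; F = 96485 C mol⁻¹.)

Q = I·t = 0.9370 × 64800 = 60720 C; n(e⁻) = 0.6293 mol.
n(Cd) = n(e⁻)/2 = 0.3146 mol, so m = 0.3146 × 112.41 = 35.37 g.
Volume = m/ρ = 35.37 / 8.65 = 4.089 cm³.
Thickness = V/A = 4.089 / 588 = 0.00695 cm = 69.5 μm.

69.5 μm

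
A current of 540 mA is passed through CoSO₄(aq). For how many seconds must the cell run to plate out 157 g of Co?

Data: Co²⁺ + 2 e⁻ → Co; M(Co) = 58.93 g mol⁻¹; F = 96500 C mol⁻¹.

9.52 × 10⁵ s

n(Co) = m/M = 157 / 58.93 = 2.664 mol.
Each Co atom requires 2 electrons, so n(e⁻) = 2 × 2.664 = 5.328 mol.
Q = n(e⁻)·F = 5.328 × 96500 = 514200 C.
t = Q/I = 514200 / 0.5400 A = 952200 s.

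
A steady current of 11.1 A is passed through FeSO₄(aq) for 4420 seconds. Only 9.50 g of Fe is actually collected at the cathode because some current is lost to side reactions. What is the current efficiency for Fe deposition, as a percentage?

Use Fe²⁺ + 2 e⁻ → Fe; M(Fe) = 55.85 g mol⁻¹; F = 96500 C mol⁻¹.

Q = I·t = 11.10 × 4420.0 = 49060 C; n(e⁻) = 49060/96500 = 0.5084 mol.
Theoretical n(Fe) = n(e⁻)/2 = 0.2542 mol, i.e. m_theo = 0.2542 × 55.85 = 14.20 g.
Efficiency = m_actual / m_theo = 9.50 / 14.20 = 66.9 %.

66.9 %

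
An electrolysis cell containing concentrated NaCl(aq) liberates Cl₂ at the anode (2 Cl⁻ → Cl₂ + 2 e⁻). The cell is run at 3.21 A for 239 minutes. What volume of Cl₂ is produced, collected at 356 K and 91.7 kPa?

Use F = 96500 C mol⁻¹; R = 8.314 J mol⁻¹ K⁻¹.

7.70 L

Q = I·t = 3.210 A × 14340 s = 46030 C.
n(e⁻) = Q/F = 46030 / 96500 = 0.4770 mol.
2 electrons are transferred per Cl₂ molecule, so n(Cl₂) = 0.4770 / 2 = 0.2385 mol.
V = nRT/P = (0.2385 × 8.314 × 356) / (91.7 × 10³ Pa) = 0.00770 m³ = 7.70 L.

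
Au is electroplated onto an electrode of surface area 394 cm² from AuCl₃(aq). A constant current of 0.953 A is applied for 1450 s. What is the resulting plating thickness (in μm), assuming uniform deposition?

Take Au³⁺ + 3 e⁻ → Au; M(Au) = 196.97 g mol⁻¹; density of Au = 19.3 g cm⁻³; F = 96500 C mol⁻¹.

Q = I·t = 0.9530 × 1450.0 = 1382 C; n(e⁻) = 0.01432 mol.
n(Au) = n(e⁻)/3 = 0.004773 mol, so m = 0.004773 × 196.97 = 0.9402 g.
Volume = m/ρ = 0.9402 / 19.3 = 0.04871 cm³.
Thickness = V/A = 0.04871 / 394 = 1.24 × 10⁻⁴ cm = 1.24 μm.

1.24 μm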